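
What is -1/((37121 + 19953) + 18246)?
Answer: -1/75320 ≈ -1.3277e-5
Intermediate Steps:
-1/((37121 + 19953) + 18246) = -1/(57074 + 18246) = -1/75320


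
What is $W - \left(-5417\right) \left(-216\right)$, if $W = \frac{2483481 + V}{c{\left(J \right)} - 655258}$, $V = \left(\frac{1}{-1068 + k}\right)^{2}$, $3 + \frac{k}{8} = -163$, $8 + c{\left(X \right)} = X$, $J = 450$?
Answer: $- \frac{4398523376767210129}{3759178169856} \approx -1.1701 \cdot 10^{6}$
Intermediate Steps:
$c{\left(X \right)} = -8 + X$
$k = -1328$ ($k = -24 + 8 \left(-163\right) = -24 - 1304 = -1328$)
$V = \frac{1}{5740816}$ ($V = \left(\frac{1}{-1068 - 1328}\right)^{2} = \left(\frac{1}{-2396}\right)^{2} = \left(- \frac{1}{2396}\right)^{2} = \frac{1}{5740816} \approx 1.7419 \cdot 10^{-7}$)
$W = - \frac{14257207460497}{3759178169856}$ ($W = \frac{2483481 + \frac{1}{5740816}}{\left(-8 + 450\right) - 655258} = \frac{14257207460497}{5740816 \left(442 - 655258\right)} = \frac{14257207460497}{5740816 \left(-654816\right)} = \frac{14257207460497}{5740816} \left(- \frac{1}{654816}\right) = - \frac{14257207460497}{3759178169856} \approx -3.7926$)
$W - \left(-5417\right) \left(-216\right) = - \frac{14257207460497}{3759178169856} - \left(-5417\right) \left(-216\right) = - \frac{14257207460497}{3759178169856} - 1170072 = - \frac{4398523376767210129}{3759178169856}$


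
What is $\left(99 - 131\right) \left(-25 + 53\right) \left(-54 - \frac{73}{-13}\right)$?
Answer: $\frac{563584}{13} \approx 43353.0$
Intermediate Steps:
$\left(99 - 131\right) \left(-25 + 53\right) \left(-54 - \frac{73}{-13}\right) = - 32 \cdot 28 \left(-54 - - \frac{73}{13}\right) = - 32 \cdot 28 \left(-54 + \frac{73}{13}\right) = - 32 \cdot 28 \left(- \frac{629}{13}\right) = \left(-32\right) \left(- \frac{17612}{13}\right) = \frac{563584}{13}$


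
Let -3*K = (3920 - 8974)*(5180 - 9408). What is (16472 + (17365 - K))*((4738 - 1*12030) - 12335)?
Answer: -421388216021/3 ≈ -1.4046e+11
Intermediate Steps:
K = -21368312/3 (K = -(3920 - 8974)*(5180 - 9408)/3 = -(-5054)*(-4228)/3 = -⅓*21368312 = -21368312/3 ≈ -7.1228e+6)
(16472 + (17365 - K))*((4738 - 1*12030) - 12335) = (16472 + (17365 - 1*(-21368312/3)))*((4738 - 1*12030) - 12335) = (16472 + (17365 + 21368312/3))*((4738 - 12030) - 12335) = (16472 + 21420407/3)*(-7292 - 12335) = (21469823/3)*(-19627) = -421388216021/3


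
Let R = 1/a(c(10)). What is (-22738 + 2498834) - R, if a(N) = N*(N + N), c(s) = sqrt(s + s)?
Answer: 99043839/40 ≈ 2.4761e+6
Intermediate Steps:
c(s) = sqrt(2)*sqrt(s) (c(s) = sqrt(2*s) = sqrt(2)*sqrt(s))
a(N) = 2*N**2 (a(N) = N*(2*N) = 2*N**2)
R = 1/40 (R = 1/(2*(sqrt(2)*sqrt(10))**2) = 1/(2*(2*sqrt(5))**2) = 1/(2*20) = 1/40 ≈ 0.025000)
(-22738 + 2498834) - R = (-22738 + 2498834) - 1*1/40 = 2476096 - 1/40 = 99043839/40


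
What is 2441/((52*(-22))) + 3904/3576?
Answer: -532855/511368 ≈ -1.0420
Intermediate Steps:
2441/((52*(-22))) + 3904/3576 = 2441/(-1144) + 3904*(1/3576) = 2441*(-1/1144) + 488/447 = -2441/1144 + 488/447 = -532855/511368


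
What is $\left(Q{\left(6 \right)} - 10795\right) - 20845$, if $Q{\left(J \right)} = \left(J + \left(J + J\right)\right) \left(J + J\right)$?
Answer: $-31424$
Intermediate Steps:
$Q{\left(J \right)} = 6 J^{2}$ ($Q{\left(J \right)} = \left(J + 2 J\right) 2 J = 3 J 2 J = 6 J^{2}$)
$\left(Q{\left(6 \right)} - 10795\right) - 20845 = \left(6 \cdot 6^{2} - 10795\right) - 20845 = \left(6 \cdot 36 - 10795\right) - 20845 = \left(216 - 10795\right) - 20845 = -10579 - 20845 = -31424$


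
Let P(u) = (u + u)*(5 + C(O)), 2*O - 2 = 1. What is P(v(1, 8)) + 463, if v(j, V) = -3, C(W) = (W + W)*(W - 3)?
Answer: 460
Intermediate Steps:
O = 3/2 (O = 1 + (½)*1 = 1 + ½ = 3/2 ≈ 1.5000)
C(W) = 2*W*(-3 + W) (C(W) = (2*W)*(-3 + W) = 2*W*(-3 + W))
P(u) = u (P(u) = (u + u)*(5 + 2*(3/2)*(-3 + 3/2)) = (2*u)*(5 + 2*(3/2)*(-3/2)) = (2*u)*(5 - 9/2) = (2*u)*(½) = u)
P(v(1, 8)) + 463 = -3 + 463 = 460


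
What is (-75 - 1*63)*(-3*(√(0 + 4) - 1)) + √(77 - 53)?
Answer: 414 + 2*√6 ≈ 418.90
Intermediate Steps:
(-75 - 1*63)*(-3*(√(0 + 4) - 1)) + √(77 - 53) = (-75 - 63)*(-3*(√4 - 1)) + √24 = -(-414)*(2 - 1) + 2*√6 = -(-414) + 2*√6 = -138*(-3) + 2*√6 = 414 + 2*√6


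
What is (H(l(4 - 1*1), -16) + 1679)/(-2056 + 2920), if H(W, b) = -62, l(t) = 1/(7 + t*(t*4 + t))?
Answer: 539/288 ≈ 1.8715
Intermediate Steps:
l(t) = 1/(7 + 5*t**2) (l(t) = 1/(7 + t*(4*t + t)) = 1/(7 + t*(5*t)) = 1/(7 + 5*t**2))
(H(l(4 - 1*1), -16) + 1679)/(-2056 + 2920) = (-62 + 1679)/(-2056 + 2920) = 1617/864 = 1617*(1/864) = 539/288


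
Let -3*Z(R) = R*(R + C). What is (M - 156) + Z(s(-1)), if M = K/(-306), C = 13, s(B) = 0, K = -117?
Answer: -5291/34 ≈ -155.62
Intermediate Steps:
M = 13/34 (M = -117/(-306) = -117*(-1/306) = 13/34 ≈ 0.38235)
Z(R) = -R*(13 + R)/3 (Z(R) = -R*(R + 13)/3 = -R*(13 + R)/3)
(M - 156) + Z(s(-1)) = (13/34 - 156) - ⅓*0*(13 + 0) = -5291/34 - ⅓*0*13 = -5291/34 + 0 = -5291/34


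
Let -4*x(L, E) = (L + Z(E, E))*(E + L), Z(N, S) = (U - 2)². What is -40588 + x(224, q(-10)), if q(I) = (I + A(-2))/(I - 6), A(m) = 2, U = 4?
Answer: -106769/2 ≈ -53385.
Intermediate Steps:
Z(N, S) = 4 (Z(N, S) = (4 - 2)² = 2² = 4)
q(I) = (2 + I)/(-6 + I) (q(I) = (I + 2)/(I - 6) = (2 + I)/(-6 + I))
x(L, E) = -(4 + L)*(E + L)/4 (x(L, E) = -(L + 4)*(E + L)/4 = -(4 + L)*(E + L)/4)
-40588 + x(224, q(-10)) = -40588 + (-(2 - 10)/(-6 - 10) - 1*224 - ¼*224² - ¼*(2 - 10)/(-6 - 10)*224) = -40588 + (-(-8)/(-16) - 224 - ¼*50176 - ¼*-8/(-16)*224) = -40588 + (-(-1)*(-8)/16 - 224 - 12544 - ¼*(-1/16*(-8))*224) = -40588 + (-1*½ - 224 - 12544 - ¼*½*224) = -40588 + (-½ - 224 - 12544 - 28) = -40588 - 25593/2 = -106769/2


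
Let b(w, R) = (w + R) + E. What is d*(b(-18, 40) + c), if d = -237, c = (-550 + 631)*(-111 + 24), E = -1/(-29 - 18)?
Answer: 78251238/47 ≈ 1.6649e+6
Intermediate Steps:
E = 1/47 (E = -1/(-47) = -1*(-1/47) = 1/47 ≈ 0.021277)
c = -7047 (c = 81*(-87) = -7047)
b(w, R) = 1/47 + R + w (b(w, R) = (w + R) + 1/47 = (R + w) + 1/47 = 1/47 + R + w)
d*(b(-18, 40) + c) = -237*((1/47 + 40 - 18) - 7047) = -237*(1035/47 - 7047) = -237*(-330174/47) = 78251238/47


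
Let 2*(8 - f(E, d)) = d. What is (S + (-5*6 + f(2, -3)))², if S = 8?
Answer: 625/4 ≈ 156.25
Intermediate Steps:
f(E, d) = 8 - d/2
(S + (-5*6 + f(2, -3)))² = (8 + (-5*6 + (8 - ½*(-3))))² = (8 + (-30 + (8 + 3/2)))² = (8 + (-30 + 19/2))² = (8 - 41/2)² = (-25/2)² = 625/4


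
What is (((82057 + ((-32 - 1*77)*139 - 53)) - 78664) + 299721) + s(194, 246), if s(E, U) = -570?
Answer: 287340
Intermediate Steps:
(((82057 + ((-32 - 1*77)*139 - 53)) - 78664) + 299721) + s(194, 246) = (((82057 + ((-32 - 1*77)*139 - 53)) - 78664) + 299721) - 570 = (((82057 + ((-32 - 77)*139 - 53)) - 78664) + 299721) - 570 = (((82057 + (-109*139 - 53)) - 78664) + 299721) - 570 = (((82057 + (-15151 - 53)) - 78664) + 299721) - 570 = (((82057 - 15204) - 78664) + 299721) - 570 = ((66853 - 78664) + 299721) - 570 = (-11811 + 299721) - 570 = 287910 - 570 = 287340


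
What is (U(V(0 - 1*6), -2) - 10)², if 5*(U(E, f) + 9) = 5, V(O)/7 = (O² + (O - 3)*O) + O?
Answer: 324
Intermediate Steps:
V(O) = 7*O + 7*O² + 7*O*(-3 + O) (V(O) = 7*((O² + (O - 3)*O) + O) = 7*((O² + (-3 + O)*O) + O) = 7*((O² + O*(-3 + O)) + O) = 7*(O + O² + O*(-3 + O)) = 7*O + 7*O² + 7*O*(-3 + O))
U(E, f) = -8 (U(E, f) = -9 + (⅕)*5 = -9 + 1 = -8)
(U(V(0 - 1*6), -2) - 10)² = (-8 - 10)² = (-18)² = 324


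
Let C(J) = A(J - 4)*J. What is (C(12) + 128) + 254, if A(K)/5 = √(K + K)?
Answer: 622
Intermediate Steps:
A(K) = 5*√2*√K (A(K) = 5*√(K + K) = 5*√(2*K) = 5*(√2*√K) = 5*√2*√K)
C(J) = 5*J*√2*√(-4 + J) (C(J) = (5*√2*√(J - 4))*J = (5*√2*√(-4 + J))*J = 5*J*√2*√(-4 + J))
(C(12) + 128) + 254 = (5*12*√(-8 + 2*12) + 128) + 254 = (5*12*√(-8 + 24) + 128) + 254 = (5*12*√16 + 128) + 254 = (5*12*4 + 128) + 254 = (240 + 128) + 254 = 368 + 254 = 622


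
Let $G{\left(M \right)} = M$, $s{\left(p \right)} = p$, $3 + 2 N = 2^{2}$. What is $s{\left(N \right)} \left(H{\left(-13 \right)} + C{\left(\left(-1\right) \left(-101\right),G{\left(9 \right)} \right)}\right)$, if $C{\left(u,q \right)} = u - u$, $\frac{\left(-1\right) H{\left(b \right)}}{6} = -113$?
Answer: $339$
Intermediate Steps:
$H{\left(b \right)} = 678$ ($H{\left(b \right)} = \left(-6\right) \left(-113\right) = 678$)
$N = \frac{1}{2}$ ($N = - \frac{3}{2} + \frac{2^{2}}{2} = - \frac{3}{2} + \frac{1}{2} \cdot 4 = - \frac{3}{2} + 2 = \frac{1}{2} \approx 0.5$)
$C{\left(u,q \right)} = 0$
$s{\left(N \right)} \left(H{\left(-13 \right)} + C{\left(\left(-1\right) \left(-101\right),G{\left(9 \right)} \right)}\right) = \frac{678 + 0}{2} = \frac{1}{2} \cdot 678 = 339$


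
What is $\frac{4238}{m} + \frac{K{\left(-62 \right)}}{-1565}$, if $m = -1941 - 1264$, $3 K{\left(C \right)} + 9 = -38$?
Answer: $- \frac{789871}{601899} \approx -1.3123$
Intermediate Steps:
$K{\left(C \right)} = - \frac{47}{3}$ ($K{\left(C \right)} = -3 + \frac{1}{3} \left(-38\right) = -3 - \frac{38}{3} = - \frac{47}{3}$)
$m = -3205$
$\frac{4238}{m} + \frac{K{\left(-62 \right)}}{-1565} = \frac{4238}{-3205} - \frac{47}{3 \left(-1565\right)} = 4238 \left(- \frac{1}{3205}\right) - - \frac{47}{4695} = - \frac{4238}{3205} + \frac{47}{4695} = - \frac{789871}{601899}$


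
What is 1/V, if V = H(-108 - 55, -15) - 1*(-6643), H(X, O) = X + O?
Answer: 1/6465 ≈ 0.00015468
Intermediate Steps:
H(X, O) = O + X
V = 6465 (V = (-15 + (-108 - 55)) - 1*(-6643) = (-15 - 163) + 6643 = -178 + 6643 = 6465)
1/V = 1/6465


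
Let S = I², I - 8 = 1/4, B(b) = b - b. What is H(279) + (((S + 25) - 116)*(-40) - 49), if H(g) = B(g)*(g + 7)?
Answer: 1737/2 ≈ 868.50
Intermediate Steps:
B(b) = 0
I = 33/4 (I = 8 + 1/4 = 8 + ¼ = 33/4 ≈ 8.2500)
H(g) = 0 (H(g) = 0*(g + 7) = 0*(7 + g) = 0)
S = 1089/16 (S = (33/4)² = 1089/16 ≈ 68.063)
H(279) + (((S + 25) - 116)*(-40) - 49) = 0 + (((1089/16 + 25) - 116)*(-40) - 49) = 0 + ((1489/16 - 116)*(-40) - 49) = 0 + (-367/16*(-40) - 49) = 0 + (1835/2 - 49) = 0 + 1737/2 = 1737/2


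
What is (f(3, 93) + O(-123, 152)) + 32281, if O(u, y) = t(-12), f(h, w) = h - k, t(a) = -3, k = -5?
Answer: 32286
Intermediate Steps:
f(h, w) = 5 + h (f(h, w) = h - 1*(-5) = h + 5 = 5 + h)
O(u, y) = -3
(f(3, 93) + O(-123, 152)) + 32281 = ((5 + 3) - 3) + 32281 = (8 - 3) + 32281 = 5 + 32281 = 32286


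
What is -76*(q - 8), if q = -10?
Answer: 1368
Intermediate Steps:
-76*(q - 8) = -76*(-10 - 8) = -76*(-18) = 1368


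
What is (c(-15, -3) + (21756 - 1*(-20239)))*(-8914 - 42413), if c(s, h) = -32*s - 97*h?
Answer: -2195050482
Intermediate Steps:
c(s, h) = -97*h - 32*s
(c(-15, -3) + (21756 - 1*(-20239)))*(-8914 - 42413) = ((-97*(-3) - 32*(-15)) + (21756 - 1*(-20239)))*(-8914 - 42413) = ((291 + 480) + (21756 + 20239))*(-51327) = (771 + 41995)*(-51327) = 42766*(-51327) = -2195050482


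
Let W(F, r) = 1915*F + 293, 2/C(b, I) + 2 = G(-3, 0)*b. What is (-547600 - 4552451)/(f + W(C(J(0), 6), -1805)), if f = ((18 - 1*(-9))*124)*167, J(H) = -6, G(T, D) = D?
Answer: -5100051/557494 ≈ -9.1482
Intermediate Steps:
f = 559116 (f = ((18 + 9)*124)*167 = (27*124)*167 = 3348*167 = 559116)
C(b, I) = -1 (C(b, I) = 2/(-2 + 0*b) = 2/(-2 + 0) = 2/(-2) = 2*(-½) = -1)
W(F, r) = 293 + 1915*F
(-547600 - 4552451)/(f + W(C(J(0), 6), -1805)) = (-547600 - 4552451)/(559116 + (293 + 1915*(-1))) = -5100051/(559116 + (293 - 1915)) = -5100051/(559116 - 1622) = -5100051/557494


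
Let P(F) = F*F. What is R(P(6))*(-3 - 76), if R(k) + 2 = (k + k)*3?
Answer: -16906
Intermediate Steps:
P(F) = F**2
R(k) = -2 + 6*k (R(k) = -2 + (k + k)*3 = -2 + (2*k)*3 = -2 + 6*k)
R(P(6))*(-3 - 76) = (-2 + 6*6**2)*(-3 - 76) = (-2 + 6*36)*(-79) = (-2 + 216)*(-79) = 214*(-79) = -16906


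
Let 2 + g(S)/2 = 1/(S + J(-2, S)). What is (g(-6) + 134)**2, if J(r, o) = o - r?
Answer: 421201/25 ≈ 16848.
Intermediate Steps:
g(S) = -4 + 2/(2 + 2*S) (g(S) = -4 + 2/(S + (S - 1*(-2))) = -4 + 2/(S + (S + 2)) = -4 + 2/(S + (2 + S)) = -4 + 2/(2 + 2*S))
(g(-6) + 134)**2 = ((-3 - 4*(-6))/(1 - 6) + 134)**2 = ((-3 + 24)/(-5) + 134)**2 = (-1/5*21 + 134)**2 = (-21/5 + 134)**2 = (649/5)**2 = 421201/25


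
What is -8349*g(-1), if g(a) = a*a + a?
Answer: 0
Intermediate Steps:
g(a) = a + a**2 (g(a) = a**2 + a = a + a**2)
-8349*g(-1) = -(-8349)*(1 - 1) = -(-8349)*0 = -8349*0 = 0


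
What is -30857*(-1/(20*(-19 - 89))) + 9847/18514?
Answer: -275008489/19995120 ≈ -13.754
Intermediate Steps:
-30857*(-1/(20*(-19 - 89))) + 9847/18514 = -30857/((-20*(-108))) + 9847*(1/18514) = -30857/2160 + 9847/18514 = -275008489/19995120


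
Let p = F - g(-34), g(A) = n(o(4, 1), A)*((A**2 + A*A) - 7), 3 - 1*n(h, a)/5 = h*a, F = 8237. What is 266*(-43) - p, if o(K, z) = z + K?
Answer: 1974150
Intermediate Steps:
o(K, z) = K + z
n(h, a) = 15 - 5*a*h (n(h, a) = 15 - 5*h*a = 15 - 5*a*h)
g(A) = (-7 + 2*A**2)*(15 - 25*A) (g(A) = (15 - 5*A*(4 + 1))*((A**2 + A*A) - 7) = (15 - 5*A*5)*((A**2 + A**2) - 7) = (15 - 25*A)*(2*A**2 - 7) = (15 - 25*A)*(-7 + 2*A**2) = (-7 + 2*A**2)*(15 - 25*A))
p = -1985588 (p = 8237 - (-5)*(-7 + 2*(-34)**2)*(-3 + 5*(-34)) = 8237 - (-5)*(-7 + 2*1156)*(-3 - 170) = 8237 - (-5)*(-7 + 2312)*(-173) = 8237 - (-5)*2305*(-173) = 8237 - 1*1993825 = 8237 - 1993825 = -1985588)
266*(-43) - p = 266*(-43) - 1*(-1985588) = -11438 + 1985588 = 1974150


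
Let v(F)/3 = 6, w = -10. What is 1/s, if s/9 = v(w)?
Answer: 1/162 ≈ 0.0061728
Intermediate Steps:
v(F) = 18 (v(F) = 3*6 = 18)
s = 162 (s = 9*18 = 162)
1/s = 1/162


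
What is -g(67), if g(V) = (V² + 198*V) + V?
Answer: -17822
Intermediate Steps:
g(V) = V² + 199*V
-g(67) = -67*(199 + 67) = -67*266 = -1*17822 = -17822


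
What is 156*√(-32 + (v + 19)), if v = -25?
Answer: 156*I*√38 ≈ 961.65*I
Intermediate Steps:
156*√(-32 + (v + 19)) = 156*√(-32 + (-25 + 19)) = 156*√(-32 - 6) = 156*√(-38) = 156*(I*√38) = 156*I*√38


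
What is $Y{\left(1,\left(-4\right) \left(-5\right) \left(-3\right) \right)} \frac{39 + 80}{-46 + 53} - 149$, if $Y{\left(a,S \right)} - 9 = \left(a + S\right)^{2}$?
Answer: $59181$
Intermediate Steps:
$Y{\left(a,S \right)} = 9 + \left(S + a\right)^{2}$ ($Y{\left(a,S \right)} = 9 + \left(a + S\right)^{2} = 9 + \left(S + a\right)^{2}$)
$Y{\left(1,\left(-4\right) \left(-5\right) \left(-3\right) \right)} \frac{39 + 80}{-46 + 53} - 149 = \left(9 + \left(\left(-4\right) \left(-5\right) \left(-3\right) + 1\right)^{2}\right) \frac{39 + 80}{-46 + 53} - 149 = \left(9 + \left(20 \left(-3\right) + 1\right)^{2}\right) \frac{119}{7} - 149 = \left(9 + \left(-60 + 1\right)^{2}\right) 119 \cdot \frac{1}{7} - 149 = \left(9 + \left(-59\right)^{2}\right) 17 - 149 = \left(9 + 3481\right) 17 - 149 = 3490 \cdot 17 - 149 = 59330 - 149 = 59181$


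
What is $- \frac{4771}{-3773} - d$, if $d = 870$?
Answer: $- \frac{3277739}{3773} \approx -868.74$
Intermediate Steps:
$- \frac{4771}{-3773} - d = - \frac{4771}{-3773} - 870 = \left(-4771\right) \left(- \frac{1}{3773}\right) - 870 = \frac{4771}{3773} - 870 = - \frac{3277739}{3773}$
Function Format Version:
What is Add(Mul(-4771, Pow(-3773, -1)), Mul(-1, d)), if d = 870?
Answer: Rational(-3277739, 3773) ≈ -868.74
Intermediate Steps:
Add(Mul(-4771, Pow(-3773, -1)), Mul(-1, d)) = Add(Mul(-4771, Pow(-3773, -1)), Mul(-1, 870)) = Add(Mul(-4771, Rational(-1, 3773)), -870) = Add(Rational(4771, 3773), -870) = Rational(-3277739, 3773)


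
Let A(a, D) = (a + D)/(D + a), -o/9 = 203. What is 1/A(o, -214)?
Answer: 1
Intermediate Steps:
o = -1827 (o = -9*203 = -1827)
A(a, D) = 1 (A(a, D) = (D + a)/(D + a) = 1)
1/A(o, -214) = 1/1 = 1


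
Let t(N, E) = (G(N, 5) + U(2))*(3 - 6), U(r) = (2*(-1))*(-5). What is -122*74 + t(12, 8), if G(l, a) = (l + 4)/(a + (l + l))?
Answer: -262730/29 ≈ -9059.7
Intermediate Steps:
G(l, a) = (4 + l)/(a + 2*l)
U(r) = 10 (U(r) = -2*(-5) = 10)
t(N, E) = -30 - 3*(4 + N)/(5 + 2*N) (t(N, E) = ((4 + N)/(5 + 2*N) + 10)*(3 - 6) = (10 + (4 + N)/(5 + 2*N))*(-3) = -30 - 3*(4 + N)/(5 + 2*N))
-122*74 + t(12, 8) = -122*74 + 9*(-18 - 7*12)/(5 + 2*12) = -9028 + 9*(-18 - 84)/(5 + 24) = -9028 + 9*(-102)/29 = -9028 + 9*(1/29)*(-102) = -9028 - 918/29 = -262730/29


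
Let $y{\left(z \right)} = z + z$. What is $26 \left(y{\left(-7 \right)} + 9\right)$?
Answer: $-130$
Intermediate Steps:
$y{\left(z \right)} = 2 z$
$26 \left(y{\left(-7 \right)} + 9\right) = 26 \left(2 \left(-7\right) + 9\right) = 26 \left(-14 + 9\right) = 26 \left(-5\right) = -130$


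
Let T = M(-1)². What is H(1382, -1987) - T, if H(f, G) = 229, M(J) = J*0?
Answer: 229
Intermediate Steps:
M(J) = 0
T = 0 (T = 0² = 0)
H(1382, -1987) - T = 229 - 1*0 = 229 + 0 = 229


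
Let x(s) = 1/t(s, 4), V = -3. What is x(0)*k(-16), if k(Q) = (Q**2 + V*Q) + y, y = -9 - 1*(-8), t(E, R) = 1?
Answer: 303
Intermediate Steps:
y = -1 (y = -9 + 8 = -1)
k(Q) = -1 + Q**2 - 3*Q (k(Q) = (Q**2 - 3*Q) - 1 = -1 + Q**2 - 3*Q)
x(s) = 1 (x(s) = 1/1 = 1)
x(0)*k(-16) = 1*(-1 + (-16)**2 - 3*(-16)) = 1*(-1 + 256 + 48) = 1*303 = 303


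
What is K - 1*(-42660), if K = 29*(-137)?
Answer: 38687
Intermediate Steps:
K = -3973
K - 1*(-42660) = -3973 - 1*(-42660) = -3973 + 42660 = 38687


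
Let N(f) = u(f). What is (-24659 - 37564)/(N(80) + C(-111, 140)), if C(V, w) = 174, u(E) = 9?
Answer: -20741/61 ≈ -340.02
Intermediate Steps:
N(f) = 9
(-24659 - 37564)/(N(80) + C(-111, 140)) = (-24659 - 37564)/(9 + 174) = -62223/183 = -62223*1/183 = -20741/61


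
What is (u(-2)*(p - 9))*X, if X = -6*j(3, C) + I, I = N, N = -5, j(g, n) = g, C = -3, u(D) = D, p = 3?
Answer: -276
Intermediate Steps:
I = -5
X = -23 (X = -6*3 - 5 = -18 - 5 = -23)
(u(-2)*(p - 9))*X = -2*(3 - 9)*(-23) = -2*(-6)*(-23) = 12*(-23) = -276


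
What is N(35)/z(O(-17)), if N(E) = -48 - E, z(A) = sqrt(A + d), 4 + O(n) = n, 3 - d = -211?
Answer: -83*sqrt(193)/193 ≈ -5.9745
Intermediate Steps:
d = 214 (d = 3 - 1*(-211) = 3 + 211 = 214)
O(n) = -4 + n
z(A) = sqrt(214 + A) (z(A) = sqrt(A + 214) = sqrt(214 + A))
N(35)/z(O(-17)) = (-48 - 1*35)/(sqrt(214 + (-4 - 17))) = (-48 - 35)/(sqrt(214 - 21)) = -83*sqrt(193)/193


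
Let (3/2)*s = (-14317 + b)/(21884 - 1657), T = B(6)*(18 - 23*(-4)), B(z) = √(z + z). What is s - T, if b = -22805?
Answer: -24748/20227 - 220*√3 ≈ -382.27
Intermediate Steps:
B(z) = √2*√z (B(z) = √(2*z) = √2*√z)
T = 220*√3 (T = (√2*√6)*(18 - 23*(-4)) = (2*√3)*(18 + 92) = (2*√3)*110 = 220*√3 ≈ 381.05)
s = -24748/20227 (s = 2*((-14317 - 22805)/(21884 - 1657))/3 = 2*(-37122/20227)/3 = 2*(-37122*1/20227)/3 = (⅔)*(-37122/20227) = -24748/20227 ≈ -1.2235)
s - T = -24748/20227 - 220*√3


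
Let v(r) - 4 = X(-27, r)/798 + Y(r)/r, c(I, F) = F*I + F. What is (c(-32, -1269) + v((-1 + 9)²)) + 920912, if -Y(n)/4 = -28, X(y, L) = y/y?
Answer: 1532569775/1596 ≈ 9.6026e+5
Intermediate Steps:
c(I, F) = F + F*I
X(y, L) = 1
Y(n) = 112 (Y(n) = -4*(-28) = 112)
v(r) = 3193/798 + 112/r (v(r) = 4 + (1/798 + 112/r) = 3193/798 + 112/r)
(c(-32, -1269) + v((-1 + 9)²)) + 920912 = (-1269*(1 - 32) + (3193/798 + 112/((-1 + 9)²))) + 920912 = (-1269*(-31) + (3193/798 + 112/(8²))) + 920912 = (39339 + (3193/798 + 112/64)) + 920912 = (39339 + (3193/798 + 112*(1/64))) + 920912 = (39339 + (3193/798 + 7/4)) + 920912 = (39339 + 9179/1596) + 920912 = 62794223/1596 + 920912 = 1532569775/1596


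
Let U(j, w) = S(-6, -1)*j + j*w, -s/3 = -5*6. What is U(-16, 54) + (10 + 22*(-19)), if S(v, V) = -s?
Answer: 168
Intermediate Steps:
s = 90 (s = -(-15)*6 = -3*(-30) = 90)
S(v, V) = -90 (S(v, V) = -1*90 = -90)
U(j, w) = -90*j + j*w
U(-16, 54) + (10 + 22*(-19)) = -16*(-90 + 54) + (10 + 22*(-19)) = -16*(-36) + (10 - 418) = 576 - 408 = 168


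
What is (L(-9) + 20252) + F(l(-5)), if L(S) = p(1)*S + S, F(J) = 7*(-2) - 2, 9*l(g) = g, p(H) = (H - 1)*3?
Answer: 20227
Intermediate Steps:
p(H) = -3 + 3*H (p(H) = (-1 + H)*3 = -3 + 3*H)
l(g) = g/9
F(J) = -16 (F(J) = -14 - 2 = -16)
L(S) = S (L(S) = (-3 + 3*1)*S + S = (-3 + 3)*S + S = 0*S + S = 0 + S = S)
(L(-9) + 20252) + F(l(-5)) = (-9 + 20252) - 16 = 20243 - 16 = 20227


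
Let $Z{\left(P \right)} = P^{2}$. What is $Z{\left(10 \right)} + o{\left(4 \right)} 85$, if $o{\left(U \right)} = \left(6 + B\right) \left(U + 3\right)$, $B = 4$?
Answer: $6050$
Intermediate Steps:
$o{\left(U \right)} = 30 + 10 U$ ($o{\left(U \right)} = \left(6 + 4\right) \left(U + 3\right) = 10 \left(3 + U\right) = 30 + 10 U$)
$Z{\left(10 \right)} + o{\left(4 \right)} 85 = 10^{2} + \left(30 + 10 \cdot 4\right) 85 = 100 + \left(30 + 40\right) 85 = 100 + 70 \cdot 85 = 100 + 5950 = 6050$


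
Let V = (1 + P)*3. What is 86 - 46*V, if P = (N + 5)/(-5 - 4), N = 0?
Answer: 74/3 ≈ 24.667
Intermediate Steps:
P = -5/9 (P = (0 + 5)/(-5 - 4) = 5/(-9) = 5*(-⅑) = -5/9 ≈ -0.55556)
V = 4/3 (V = (1 - 5/9)*3 = (4/9)*3 = 4/3 ≈ 1.3333)
86 - 46*V = 86 - 46*4/3 = 86 - 184/3 = 74/3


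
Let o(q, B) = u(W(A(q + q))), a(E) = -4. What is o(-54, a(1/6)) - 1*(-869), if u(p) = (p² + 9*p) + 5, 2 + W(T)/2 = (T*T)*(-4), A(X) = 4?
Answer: 17110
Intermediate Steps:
W(T) = -4 - 8*T² (W(T) = -4 + 2*((T*T)*(-4)) = -4 + 2*(T²*(-4)) = -4 + 2*(-4*T²) = -4 - 8*T²)
u(p) = 5 + p² + 9*p
o(q, B) = 16241 (o(q, B) = 5 + (-4 - 8*4²)² + 9*(-4 - 8*4²) = 5 + (-4 - 8*16)² + 9*(-4 - 8*16) = 5 + (-4 - 128)² + 9*(-4 - 128) = 5 + (-132)² + 9*(-132) = 5 + 17424 - 1188 = 16241)
o(-54, a(1/6)) - 1*(-869) = 16241 - 1*(-869) = 16241 + 869 = 17110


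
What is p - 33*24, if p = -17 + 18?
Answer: -791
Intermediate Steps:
p = 1
p - 33*24 = 1 - 33*24 = 1 - 792 = -791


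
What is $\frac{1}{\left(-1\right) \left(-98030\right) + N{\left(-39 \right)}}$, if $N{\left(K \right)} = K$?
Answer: $\frac{1}{97991} \approx 1.0205 \cdot 10^{-5}$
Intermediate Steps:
$\frac{1}{\left(-1\right) \left(-98030\right) + N{\left(-39 \right)}} = \frac{1}{\left(-1\right) \left(-98030\right) - 39} = \frac{1}{98030 - 39} = \frac{1}{97991}$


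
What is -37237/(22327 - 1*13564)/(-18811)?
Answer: 1619/7166991 ≈ 0.00022590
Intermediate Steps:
-37237/(22327 - 1*13564)/(-18811) = -37237/(22327 - 13564)*(-1/18811) = -37237/8763*(-1/18811) = -37237*1/8763*(-1/18811) = -1619/381*(-1/18811) = 1619/7166991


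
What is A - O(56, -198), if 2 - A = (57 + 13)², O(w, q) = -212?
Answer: -4686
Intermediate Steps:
A = -4898 (A = 2 - (57 + 13)² = 2 - 1*70² = 2 - 1*4900 = 2 - 4900 = -4898)
A - O(56, -198) = -4898 - 1*(-212) = -4898 + 212 = -4686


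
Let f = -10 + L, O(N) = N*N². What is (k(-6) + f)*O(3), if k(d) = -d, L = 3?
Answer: -27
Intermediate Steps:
O(N) = N³
f = -7 (f = -10 + 3 = -7)
(k(-6) + f)*O(3) = (-1*(-6) - 7)*3³ = (6 - 7)*27 = -1*27 = -27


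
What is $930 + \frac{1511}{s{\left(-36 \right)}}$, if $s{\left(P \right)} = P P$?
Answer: $\frac{1206791}{1296} \approx 931.17$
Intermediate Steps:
$s{\left(P \right)} = P^{2}$
$930 + \frac{1511}{s{\left(-36 \right)}} = 930 + \frac{1511}{\left(-36\right)^{2}} = 930 + \frac{1511}{1296} = \frac{1206791}{1296}$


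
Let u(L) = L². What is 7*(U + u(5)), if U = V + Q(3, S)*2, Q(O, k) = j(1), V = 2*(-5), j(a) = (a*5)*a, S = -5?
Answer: 175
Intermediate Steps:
j(a) = 5*a² (j(a) = (5*a)*a = 5*a²)
V = -10
Q(O, k) = 5 (Q(O, k) = 5*1² = 5*1 = 5)
U = 0 (U = -10 + 5*2 = -10 + 10 = 0)
7*(U + u(5)) = 7*(0 + 5²) = 7*(0 + 25) = 7*25 = 175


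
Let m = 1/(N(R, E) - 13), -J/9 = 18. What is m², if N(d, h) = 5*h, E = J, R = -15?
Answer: 1/677329 ≈ 1.4764e-6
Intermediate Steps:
J = -162 (J = -9*18 = -162)
E = -162
m = -1/823 (m = 1/(5*(-162) - 13) = 1/(-810 - 13) = 1/(-823) = -1/823 ≈ -0.0012151)
m² = (-1/823)² = 1/677329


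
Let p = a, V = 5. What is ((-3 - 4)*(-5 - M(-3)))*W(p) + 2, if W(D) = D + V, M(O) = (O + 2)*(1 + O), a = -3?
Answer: 100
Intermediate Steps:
M(O) = (1 + O)*(2 + O) (M(O) = (2 + O)*(1 + O) = (1 + O)*(2 + O))
p = -3
W(D) = 5 + D (W(D) = D + 5 = 5 + D)
((-3 - 4)*(-5 - M(-3)))*W(p) + 2 = ((-3 - 4)*(-5 - (2 + (-3)² + 3*(-3))))*(5 - 3) + 2 = -7*(-5 - (2 + 9 - 9))*2 + 2 = -7*(-5 - 1*2)*2 + 2 = -7*(-5 - 2)*2 + 2 = -7*(-7)*2 + 2 = 49*2 + 2 = 98 + 2 = 100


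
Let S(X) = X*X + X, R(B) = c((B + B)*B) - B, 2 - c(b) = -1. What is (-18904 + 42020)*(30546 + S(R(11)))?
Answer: 707395832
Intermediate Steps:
c(b) = 3 (c(b) = 2 - 1*(-1) = 2 + 1 = 3)
R(B) = 3 - B
S(X) = X + X² (S(X) = X² + X = X + X²)
(-18904 + 42020)*(30546 + S(R(11))) = (-18904 + 42020)*(30546 + (3 - 1*11)*(1 + (3 - 1*11))) = 23116*(30546 + (3 - 11)*(1 + (3 - 11))) = 23116*(30546 - 8*(1 - 8)) = 23116*(30546 - 8*(-7)) = 23116*(30546 + 56) = 23116*30602 = 707395832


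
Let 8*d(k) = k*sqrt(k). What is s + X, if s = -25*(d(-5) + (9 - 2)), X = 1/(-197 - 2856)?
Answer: -534276/3053 + 125*I*sqrt(5)/8 ≈ -175.0 + 34.939*I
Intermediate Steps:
d(k) = k**(3/2)/8 (d(k) = (k*sqrt(k))/8 = k**(3/2)/8)
X = -1/3053 (X = 1/(-3053) = -1/3053 ≈ -0.00032755)
s = -175 + 125*I*sqrt(5)/8 (s = -25*((-5)**(3/2)/8 + (9 - 2)) = -25*((-5*I*sqrt(5))/8 + 7) = -25*(-5*I*sqrt(5)/8 + 7) = -25*(7 - 5*I*sqrt(5)/8) = -175 + 125*I*sqrt(5)/8 ≈ -175.0 + 34.939*I)
s + X = (-175 + 125*I*sqrt(5)/8) - 1/3053 = -534276/3053 + 125*I*sqrt(5)/8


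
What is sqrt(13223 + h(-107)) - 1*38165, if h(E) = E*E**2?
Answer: -38165 + 2*I*sqrt(302955) ≈ -38165.0 + 1100.8*I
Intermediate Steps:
h(E) = E**3
sqrt(13223 + h(-107)) - 1*38165 = sqrt(13223 + (-107)**3) - 1*38165 = sqrt(13223 - 1225043) - 38165 = sqrt(-1211820) - 38165 = 2*I*sqrt(302955) - 38165 = -38165 + 2*I*sqrt(302955)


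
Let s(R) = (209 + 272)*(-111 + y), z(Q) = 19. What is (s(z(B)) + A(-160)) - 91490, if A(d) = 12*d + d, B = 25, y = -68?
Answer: -179669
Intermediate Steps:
A(d) = 13*d
s(R) = -86099 (s(R) = (209 + 272)*(-111 - 68) = 481*(-179) = -86099)
(s(z(B)) + A(-160)) - 91490 = (-86099 + 13*(-160)) - 91490 = (-86099 - 2080) - 91490 = -88179 - 91490 = -179669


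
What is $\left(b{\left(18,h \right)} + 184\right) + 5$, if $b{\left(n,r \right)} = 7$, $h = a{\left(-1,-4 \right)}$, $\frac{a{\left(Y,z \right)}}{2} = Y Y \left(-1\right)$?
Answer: $196$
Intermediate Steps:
$a{\left(Y,z \right)} = - 2 Y^{2}$ ($a{\left(Y,z \right)} = 2 Y Y \left(-1\right) = 2 Y^{2} \left(-1\right) = 2 \left(- Y^{2}\right) = - 2 Y^{2}$)
$h = -2$ ($h = - 2 \left(-1\right)^{2} = \left(-2\right) 1 = -2$)
$\left(b{\left(18,h \right)} + 184\right) + 5 = \left(7 + 184\right) + 5 = 191 + 5 = 196$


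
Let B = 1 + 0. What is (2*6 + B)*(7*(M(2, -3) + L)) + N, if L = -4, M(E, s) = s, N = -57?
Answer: -694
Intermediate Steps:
B = 1
(2*6 + B)*(7*(M(2, -3) + L)) + N = (2*6 + 1)*(7*(-3 - 4)) - 57 = (12 + 1)*(7*(-7)) - 57 = 13*(-49) - 57 = -637 - 57 = -694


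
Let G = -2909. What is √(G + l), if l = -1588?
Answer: I*√4497 ≈ 67.06*I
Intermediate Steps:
√(G + l) = √(-2909 - 1588) = √(-4497) = I*√4497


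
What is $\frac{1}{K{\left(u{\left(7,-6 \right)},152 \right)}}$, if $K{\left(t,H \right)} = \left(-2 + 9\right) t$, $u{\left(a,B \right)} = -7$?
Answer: $- \frac{1}{49} \approx -0.020408$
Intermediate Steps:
$K{\left(t,H \right)} = 7 t$
$\frac{1}{K{\left(u{\left(7,-6 \right)},152 \right)}} = \frac{1}{7 \left(-7\right)} = \frac{1}{-49} = - \frac{1}{49}$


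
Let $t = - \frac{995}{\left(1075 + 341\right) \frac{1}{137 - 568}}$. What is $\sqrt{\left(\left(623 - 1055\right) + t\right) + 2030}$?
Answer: $\frac{\sqrt{952831002}}{708} \approx 43.599$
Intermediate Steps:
$t = \frac{428845}{1416}$ ($t = - \frac{995}{1416 \frac{1}{-431}} = - \frac{995}{1416 \left(- \frac{1}{431}\right)} = - \frac{995}{- \frac{1416}{431}} = \left(-995\right) \left(- \frac{431}{1416}\right) = \frac{428845}{1416} \approx 302.86$)
$\sqrt{\left(\left(623 - 1055\right) + t\right) + 2030} = \sqrt{\left(\left(623 - 1055\right) + \frac{428845}{1416}\right) + 2030} = \sqrt{\left(-432 + \frac{428845}{1416}\right) + 2030} = \sqrt{- \frac{182867}{1416} + 2030} = \sqrt{\frac{2691613}{1416}} = \frac{\sqrt{952831002}}{708}$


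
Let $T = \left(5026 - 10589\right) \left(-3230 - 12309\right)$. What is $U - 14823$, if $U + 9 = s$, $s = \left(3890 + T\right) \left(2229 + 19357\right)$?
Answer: $1866052417510$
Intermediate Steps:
$T = 86443457$ ($T = \left(-5563\right) \left(-15539\right) = 86443457$)
$s = 1866052432342$ ($s = \left(3890 + 86443457\right) \left(2229 + 19357\right) = 86447347 \cdot 21586 = 1866052432342$)
$U = 1866052432333$ ($U = -9 + 1866052432342 = 1866052432333$)
$U - 14823 = 1866052432333 - 14823 = 1866052417510$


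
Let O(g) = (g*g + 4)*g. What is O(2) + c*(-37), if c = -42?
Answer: 1570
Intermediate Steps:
O(g) = g*(4 + g²) (O(g) = (g² + 4)*g = (4 + g²)*g = g*(4 + g²))
O(2) + c*(-37) = 2*(4 + 2²) - 42*(-37) = 2*(4 + 4) + 1554 = 2*8 + 1554 = 16 + 1554 = 1570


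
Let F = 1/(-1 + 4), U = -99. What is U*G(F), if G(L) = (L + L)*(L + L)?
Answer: -44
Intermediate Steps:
F = ⅓ (F = 1/3 = ⅓ ≈ 0.33333)
G(L) = 4*L² (G(L) = (2*L)*(2*L) = 4*L²)
U*G(F) = -396*(⅓)² = -396/9 = -99*4/9 = -44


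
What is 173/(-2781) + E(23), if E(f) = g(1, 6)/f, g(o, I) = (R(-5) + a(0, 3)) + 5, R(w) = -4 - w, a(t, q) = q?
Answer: 21050/63963 ≈ 0.32910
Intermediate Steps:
g(o, I) = 9 (g(o, I) = ((-4 - 1*(-5)) + 3) + 5 = ((-4 + 5) + 3) + 5 = (1 + 3) + 5 = 4 + 5 = 9)
E(f) = 9/f
173/(-2781) + E(23) = 173/(-2781) + 9/23 = 173*(-1/2781) + 9*(1/23) = -173/2781 + 9/23 = 21050/63963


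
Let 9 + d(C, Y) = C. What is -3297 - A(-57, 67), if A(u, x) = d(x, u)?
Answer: -3355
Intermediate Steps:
d(C, Y) = -9 + C
A(u, x) = -9 + x
-3297 - A(-57, 67) = -3297 - (-9 + 67) = -3297 - 1*58 = -3297 - 58 = -3355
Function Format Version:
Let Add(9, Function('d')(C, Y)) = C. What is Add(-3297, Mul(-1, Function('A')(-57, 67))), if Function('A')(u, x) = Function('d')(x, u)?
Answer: -3355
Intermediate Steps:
Function('d')(C, Y) = Add(-9, C)
Function('A')(u, x) = Add(-9, x)
Add(-3297, Mul(-1, Function('A')(-57, 67))) = Add(-3297, Mul(-1, Add(-9, 67))) = Add(-3297, Mul(-1, 58)) = Add(-3297, -58) = -3355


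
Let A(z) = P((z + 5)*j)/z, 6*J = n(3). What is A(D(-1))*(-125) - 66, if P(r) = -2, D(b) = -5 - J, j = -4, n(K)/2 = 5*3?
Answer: -91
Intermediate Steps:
n(K) = 30 (n(K) = 2*(5*3) = 2*15 = 30)
J = 5 (J = (1/6)*30 = 5)
D(b) = -10 (D(b) = -5 - 1*5 = -5 - 5 = -10)
A(z) = -2/z
A(D(-1))*(-125) - 66 = -2/(-10)*(-125) - 66 = -2*(-1/10)*(-125) - 66 = (1/5)*(-125) - 66 = -25 - 66 = -91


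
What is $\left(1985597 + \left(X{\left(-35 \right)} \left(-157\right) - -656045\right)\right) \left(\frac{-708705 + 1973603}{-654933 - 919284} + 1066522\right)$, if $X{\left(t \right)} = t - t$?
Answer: $\frac{4435147320293573392}{1574217} \approx 2.8174 \cdot 10^{12}$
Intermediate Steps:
$X{\left(t \right)} = 0$
$\left(1985597 + \left(X{\left(-35 \right)} \left(-157\right) - -656045\right)\right) \left(\frac{-708705 + 1973603}{-654933 - 919284} + 1066522\right) = \left(1985597 + \left(0 \left(-157\right) - -656045\right)\right) \left(\frac{-708705 + 1973603}{-654933 - 919284} + 1066522\right) = \left(1985597 + \left(0 + 656045\right)\right) \left(\frac{1264898}{-1574217} + 1066522\right) = \left(1985597 + 656045\right) \left(1264898 \left(- \frac{1}{1574217}\right) + 1066522\right) = 2641642 \left(- \frac{1264898}{1574217} + 1066522\right) = 2641642 \cdot \frac{1678935798376}{1574217} = \frac{4435147320293573392}{1574217}$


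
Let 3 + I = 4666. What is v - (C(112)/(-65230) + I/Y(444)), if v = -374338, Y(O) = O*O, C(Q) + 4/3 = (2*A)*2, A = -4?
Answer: -2406840254788577/6429590640 ≈ -3.7434e+5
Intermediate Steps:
I = 4663 (I = -3 + 4666 = 4663)
C(Q) = -52/3 (C(Q) = -4/3 + (2*(-4))*2 = -4/3 - 8*2 = -4/3 - 16 = -52/3)
Y(O) = O²
v - (C(112)/(-65230) + I/Y(444)) = -374338 - (-52/3/(-65230) + 4663/(444²)) = -374338 - (-52/3*(-1/65230) + 4663/197136) = -374338 - (26/97845 + 4663*(1/197136)) = -374338 - (26/97845 + 4663/197136) = -374338 - 1*153792257/6429590640 = -374338 - 153792257/6429590640 = -2406840254788577/6429590640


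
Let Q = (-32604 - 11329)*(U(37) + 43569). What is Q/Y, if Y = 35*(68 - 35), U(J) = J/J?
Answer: -382832162/231 ≈ -1.6573e+6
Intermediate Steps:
U(J) = 1
Y = 1155 (Y = 35*33 = 1155)
Q = -1914160810 (Q = (-32604 - 11329)*(1 + 43569) = -43933*43570 = -1914160810)
Q/Y = -1914160810/1155 = -1914160810*1/1155 = -382832162/231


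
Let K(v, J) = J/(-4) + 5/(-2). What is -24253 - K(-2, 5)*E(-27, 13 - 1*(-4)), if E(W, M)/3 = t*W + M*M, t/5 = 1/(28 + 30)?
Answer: -4878481/232 ≈ -21028.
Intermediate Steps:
K(v, J) = -5/2 - J/4 (K(v, J) = J*(-1/4) + 5*(-1/2) = -J/4 - 5/2 = -5/2 - J/4)
t = 5/58 (t = 5/(28 + 30) = 5/58 ≈ 0.086207)
E(W, M) = 3*M**2 + 15*W/58 (E(W, M) = 3*(5*W/58 + M*M) = 3*(5*W/58 + M**2) = 3*(M**2 + 5*W/58) = 3*M**2 + 15*W/58)
-24253 - K(-2, 5)*E(-27, 13 - 1*(-4)) = -24253 - (-5/2 - 1/4*5)*(3*(13 - 1*(-4))**2 + (15/58)*(-27)) = -24253 - (-5/2 - 5/4)*(3*(13 + 4)**2 - 405/58) = -24253 - (-15)*(3*17**2 - 405/58)/4 = -24253 - (-15)*(3*289 - 405/58)/4 = -24253 - (-15)*(867 - 405/58)/4 = -24253 - (-15)*49881/(4*58) = -24253 - 1*(-748215/232) = -24253 + 748215/232 = -4878481/232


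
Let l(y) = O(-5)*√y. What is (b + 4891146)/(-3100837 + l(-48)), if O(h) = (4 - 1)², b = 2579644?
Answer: -23165702051230/9615190104457 - 268948440*I*√3/9615190104457 ≈ -2.4093 - 4.8448e-5*I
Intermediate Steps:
O(h) = 9 (O(h) = 3² = 9)
l(y) = 9*√y
(b + 4891146)/(-3100837 + l(-48)) = (2579644 + 4891146)/(-3100837 + 9*√(-48)) = 7470790/(-3100837 + 9*(4*I*√3)) = 7470790/(-3100837 + 36*I*√3)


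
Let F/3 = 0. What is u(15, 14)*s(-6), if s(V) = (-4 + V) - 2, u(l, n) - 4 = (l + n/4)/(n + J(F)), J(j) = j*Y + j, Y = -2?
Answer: -447/7 ≈ -63.857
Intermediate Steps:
F = 0 (F = 3*0 = 0)
J(j) = -j (J(j) = j*(-2) + j = -2*j + j = -j)
u(l, n) = 4 + (l + n/4)/n (u(l, n) = 4 + (l + n/4)/(n - 1*0) = 4 + (l + n*(¼))/(n + 0) = 4 + (l + n/4)/n)
s(V) = -6 + V
u(15, 14)*s(-6) = (17/4 + 15/14)*(-6 - 6) = (17/4 + 15*(1/14))*(-12) = (17/4 + 15/14)*(-12) = (149/28)*(-12) = -447/7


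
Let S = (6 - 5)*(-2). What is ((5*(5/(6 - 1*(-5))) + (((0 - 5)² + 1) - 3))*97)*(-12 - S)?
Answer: -269660/11 ≈ -24515.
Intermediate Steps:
S = -2 (S = 1*(-2) = -2)
((5*(5/(6 - 1*(-5))) + (((0 - 5)² + 1) - 3))*97)*(-12 - S) = ((5*(5/(6 - 1*(-5))) + (((0 - 5)² + 1) - 3))*97)*(-12 - 1*(-2)) = ((5*(5/(6 + 5)) + (((-5)² + 1) - 3))*97)*(-12 + 2) = ((5*(5/11) + ((25 + 1) - 3))*97)*(-10) = ((5*(5*(1/11)) + (26 - 3))*97)*(-10) = ((5*(5/11) + 23)*97)*(-10) = ((25/11 + 23)*97)*(-10) = ((278/11)*97)*(-10) = (26966/11)*(-10) = -269660/11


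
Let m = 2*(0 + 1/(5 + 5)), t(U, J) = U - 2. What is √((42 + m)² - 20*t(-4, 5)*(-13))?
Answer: √5521/5 ≈ 14.861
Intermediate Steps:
t(U, J) = -2 + U
m = ⅕ (m = 2*(0 + 1/10) = 2*(0 + ⅒) = 2*(⅒) = ⅕ ≈ 0.20000)
√((42 + m)² - 20*t(-4, 5)*(-13)) = √((42 + ⅕)² - 20*(-2 - 4)*(-13)) = √((211/5)² - 20*(-6)*(-13)) = √(44521/25 + 120*(-13)) = √(44521/25 - 1560) = √(5521/25) = √5521/5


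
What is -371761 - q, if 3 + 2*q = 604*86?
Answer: -795463/2 ≈ -3.9773e+5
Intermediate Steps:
q = 51941/2 (q = -3/2 + (604*86)/2 = -3/2 + (½)*51944 = -3/2 + 25972 = 51941/2 ≈ 25971.)
-371761 - q = -371761 - 1*51941/2 = -371761 - 51941/2 = -795463/2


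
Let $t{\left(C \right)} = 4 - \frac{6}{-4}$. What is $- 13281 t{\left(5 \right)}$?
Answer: $- \frac{146091}{2} \approx -73046.0$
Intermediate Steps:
$t{\left(C \right)} = \frac{11}{2}$ ($t{\left(C \right)} = 4 - 6 \left(- \frac{1}{4}\right) = 4 - - \frac{3}{2} = 4 + \frac{3}{2} = \frac{11}{2}$)
$- 13281 t{\left(5 \right)} = - \frac{13281 \cdot 11}{2} = \left(-1\right) \frac{146091}{2} = - \frac{146091}{2}$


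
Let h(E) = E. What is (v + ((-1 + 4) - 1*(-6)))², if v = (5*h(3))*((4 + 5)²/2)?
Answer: 1520289/4 ≈ 3.8007e+5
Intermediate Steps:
v = 1215/2 (v = (5*3)*((4 + 5)²/2) = 15*(9²*(½)) = 15*(81*(½)) = 15*(81/2) = 1215/2 ≈ 607.50)
(v + ((-1 + 4) - 1*(-6)))² = (1215/2 + ((-1 + 4) - 1*(-6)))² = (1215/2 + (3 + 6))² = (1215/2 + 9)² = (1233/2)² = 1520289/4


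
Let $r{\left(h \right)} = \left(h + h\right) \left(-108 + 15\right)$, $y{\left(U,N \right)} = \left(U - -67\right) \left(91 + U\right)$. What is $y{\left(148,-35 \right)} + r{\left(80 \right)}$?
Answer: $36505$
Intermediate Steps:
$y{\left(U,N \right)} = \left(67 + U\right) \left(91 + U\right)$ ($y{\left(U,N \right)} = \left(U + 67\right) \left(91 + U\right) = \left(67 + U\right) \left(91 + U\right)$)
$r{\left(h \right)} = - 186 h$ ($r{\left(h \right)} = 2 h \left(-93\right) = - 186 h$)
$y{\left(148,-35 \right)} + r{\left(80 \right)} = \left(6097 + 148^{2} + 158 \cdot 148\right) - 14880 = \left(6097 + 21904 + 23384\right) - 14880 = 51385 - 14880 = 36505$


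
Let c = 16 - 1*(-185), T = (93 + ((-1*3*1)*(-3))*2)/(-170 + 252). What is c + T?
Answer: 16593/82 ≈ 202.35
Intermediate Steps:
T = 111/82 (T = (93 + (-3*1*(-3))*2)/82 = (93 - 3*(-3)*2)*(1/82) = (93 + 9*2)*(1/82) = (93 + 18)*(1/82) = 111*(1/82) = 111/82 ≈ 1.3537)
c = 201 (c = 16 + 185 = 201)
c + T = 201 + 111/82 = 16593/82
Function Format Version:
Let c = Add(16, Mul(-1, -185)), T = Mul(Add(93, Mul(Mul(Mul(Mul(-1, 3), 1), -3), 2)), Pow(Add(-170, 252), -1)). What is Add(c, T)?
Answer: Rational(16593, 82) ≈ 202.35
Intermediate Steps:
T = Rational(111, 82) (T = Mul(Add(93, Mul(Mul(Mul(-3, 1), -3), 2)), Pow(82, -1)) = Mul(Add(93, Mul(Mul(-3, -3), 2)), Rational(1, 82)) = Mul(Add(93, Mul(9, 2)), Rational(1, 82)) = Mul(Add(93, 18), Rational(1, 82)) = Mul(111, Rational(1, 82)) = Rational(111, 82) ≈ 1.3537)
c = 201 (c = Add(16, 185) = 201)
Add(c, T) = Add(201, Rational(111, 82)) = Rational(16593, 82)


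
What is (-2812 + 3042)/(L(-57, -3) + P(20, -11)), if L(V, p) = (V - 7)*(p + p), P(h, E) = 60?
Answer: 115/222 ≈ 0.51802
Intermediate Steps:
L(V, p) = 2*p*(-7 + V) (L(V, p) = (-7 + V)*(2*p) = 2*p*(-7 + V))
(-2812 + 3042)/(L(-57, -3) + P(20, -11)) = (-2812 + 3042)/(2*(-3)*(-7 - 57) + 60) = 230/(2*(-3)*(-64) + 60) = 230/(384 + 60) = 230/444 = 230*(1/444) = 115/222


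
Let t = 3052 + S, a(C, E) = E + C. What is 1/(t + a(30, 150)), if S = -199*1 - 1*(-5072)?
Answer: 1/8105 ≈ 0.00012338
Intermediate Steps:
S = 4873 (S = -199 + 5072 = 4873)
a(C, E) = C + E
t = 7925 (t = 3052 + 4873 = 7925)
1/(t + a(30, 150)) = 1/(7925 + (30 + 150)) = 1/(7925 + 180) = 1/8105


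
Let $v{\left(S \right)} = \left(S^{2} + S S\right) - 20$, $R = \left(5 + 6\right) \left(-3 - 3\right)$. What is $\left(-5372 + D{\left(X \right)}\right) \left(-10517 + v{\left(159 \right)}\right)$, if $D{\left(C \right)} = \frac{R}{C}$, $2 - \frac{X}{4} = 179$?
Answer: $- \frac{25371247125}{118} \approx -2.1501 \cdot 10^{8}$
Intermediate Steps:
$R = -66$ ($R = 11 \left(-6\right) = -66$)
$X = -708$ ($X = 8 - 716 = -708$)
$v{\left(S \right)} = -20 + 2 S^{2}$ ($v{\left(S \right)} = \left(S^{2} + S^{2}\right) - 20 = 2 S^{2} - 20 = -20 + 2 S^{2}$)
$D{\left(C \right)} = - \frac{66}{C}$
$\left(-5372 + D{\left(X \right)}\right) \left(-10517 + v{\left(159 \right)}\right) = \left(-5372 - \frac{66}{-708}\right) \left(-10517 - \left(20 - 2 \cdot 159^{2}\right)\right) = \left(-5372 - - \frac{11}{118}\right) \left(-10517 + \left(-20 + 2 \cdot 25281\right)\right) = \left(-5372 + \frac{11}{118}\right) \left(-10517 + \left(-20 + 50562\right)\right) = - \frac{633885 \left(-10517 + 50542\right)}{118} = \left(- \frac{633885}{118}\right) 40025 = - \frac{25371247125}{118}$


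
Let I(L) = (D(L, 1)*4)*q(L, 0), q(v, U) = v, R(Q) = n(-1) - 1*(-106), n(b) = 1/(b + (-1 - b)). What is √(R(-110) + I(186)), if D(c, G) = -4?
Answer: 3*I*√319 ≈ 53.582*I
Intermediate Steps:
n(b) = -1 (n(b) = 1/(-1) = -1)
R(Q) = 105 (R(Q) = -1 - 1*(-106) = -1 + 106 = 105)
I(L) = -16*L (I(L) = (-4*4)*L = -16*L)
√(R(-110) + I(186)) = √(105 - 16*186) = √(105 - 2976) = √(-2871) = 3*I*√319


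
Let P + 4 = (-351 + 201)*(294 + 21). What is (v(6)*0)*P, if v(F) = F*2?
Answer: 0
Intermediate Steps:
P = -47254 (P = -4 + (-351 + 201)*(294 + 21) = -4 - 150*315 = -4 - 47250 = -47254)
v(F) = 2*F
(v(6)*0)*P = ((2*6)*0)*(-47254) = (12*0)*(-47254) = 0*(-47254) = 0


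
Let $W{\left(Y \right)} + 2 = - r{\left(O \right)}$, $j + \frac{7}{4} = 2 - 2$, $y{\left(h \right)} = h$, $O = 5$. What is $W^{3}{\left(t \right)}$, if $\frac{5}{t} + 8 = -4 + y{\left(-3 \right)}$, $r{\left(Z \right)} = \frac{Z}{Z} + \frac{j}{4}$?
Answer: $- \frac{68921}{4096} \approx -16.826$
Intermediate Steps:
$j = - \frac{7}{4}$ ($j = - \frac{7}{4} + \left(2 - 2\right) = - \frac{7}{4} + 0 = - \frac{7}{4} \approx -1.75$)
$r{\left(Z \right)} = \frac{9}{16}$ ($r{\left(Z \right)} = \frac{Z}{Z} - \frac{7}{4 \cdot 4} = 1 - \frac{7}{16} = \frac{9}{16}$)
$t = - \frac{1}{3}$ ($t = \frac{5}{-8 - 7} = \frac{5}{-15} = 5 \left(- \frac{1}{15}\right) = - \frac{1}{3} \approx -0.33333$)
$W{\left(Y \right)} = - \frac{41}{16}$ ($W{\left(Y \right)} = -2 - \frac{9}{16} = - \frac{41}{16}$)
$W^{3}{\left(t \right)} = \left(- \frac{41}{16}\right)^{3} = - \frac{68921}{4096}$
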